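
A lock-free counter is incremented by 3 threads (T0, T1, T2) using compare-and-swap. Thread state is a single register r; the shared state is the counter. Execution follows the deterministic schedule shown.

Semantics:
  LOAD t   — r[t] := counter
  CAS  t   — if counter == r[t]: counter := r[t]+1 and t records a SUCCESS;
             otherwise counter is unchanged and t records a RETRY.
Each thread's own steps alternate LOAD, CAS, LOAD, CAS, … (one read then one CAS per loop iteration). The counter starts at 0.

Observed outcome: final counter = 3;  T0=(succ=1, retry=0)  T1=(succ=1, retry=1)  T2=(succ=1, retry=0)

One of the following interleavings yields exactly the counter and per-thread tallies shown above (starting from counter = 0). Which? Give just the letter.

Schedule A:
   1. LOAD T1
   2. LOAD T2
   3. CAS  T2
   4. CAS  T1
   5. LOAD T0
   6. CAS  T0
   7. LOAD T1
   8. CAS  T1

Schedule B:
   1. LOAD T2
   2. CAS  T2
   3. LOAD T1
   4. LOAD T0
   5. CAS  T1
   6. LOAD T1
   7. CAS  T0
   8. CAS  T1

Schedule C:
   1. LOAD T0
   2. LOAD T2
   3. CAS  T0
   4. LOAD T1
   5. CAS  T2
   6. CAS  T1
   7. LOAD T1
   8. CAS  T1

A

Simulating candidate A:
1. LOAD T1 → mem=0 r[T1]=0 [LOAD]
2. LOAD T2 → mem=0 r[T2]=0 [LOAD]
3. CAS T2 → mem=1 r[T2]=0 [OK]
4. CAS T1 → mem=1 r[T1]=0 [RETRY]
5. LOAD T0 → mem=1 r[T0]=1 [LOAD]
6. CAS T0 → mem=2 r[T0]=1 [OK]
7. LOAD T1 → mem=2 r[T1]=2 [LOAD]
8. CAS T1 → mem=3 r[T1]=2 [OK]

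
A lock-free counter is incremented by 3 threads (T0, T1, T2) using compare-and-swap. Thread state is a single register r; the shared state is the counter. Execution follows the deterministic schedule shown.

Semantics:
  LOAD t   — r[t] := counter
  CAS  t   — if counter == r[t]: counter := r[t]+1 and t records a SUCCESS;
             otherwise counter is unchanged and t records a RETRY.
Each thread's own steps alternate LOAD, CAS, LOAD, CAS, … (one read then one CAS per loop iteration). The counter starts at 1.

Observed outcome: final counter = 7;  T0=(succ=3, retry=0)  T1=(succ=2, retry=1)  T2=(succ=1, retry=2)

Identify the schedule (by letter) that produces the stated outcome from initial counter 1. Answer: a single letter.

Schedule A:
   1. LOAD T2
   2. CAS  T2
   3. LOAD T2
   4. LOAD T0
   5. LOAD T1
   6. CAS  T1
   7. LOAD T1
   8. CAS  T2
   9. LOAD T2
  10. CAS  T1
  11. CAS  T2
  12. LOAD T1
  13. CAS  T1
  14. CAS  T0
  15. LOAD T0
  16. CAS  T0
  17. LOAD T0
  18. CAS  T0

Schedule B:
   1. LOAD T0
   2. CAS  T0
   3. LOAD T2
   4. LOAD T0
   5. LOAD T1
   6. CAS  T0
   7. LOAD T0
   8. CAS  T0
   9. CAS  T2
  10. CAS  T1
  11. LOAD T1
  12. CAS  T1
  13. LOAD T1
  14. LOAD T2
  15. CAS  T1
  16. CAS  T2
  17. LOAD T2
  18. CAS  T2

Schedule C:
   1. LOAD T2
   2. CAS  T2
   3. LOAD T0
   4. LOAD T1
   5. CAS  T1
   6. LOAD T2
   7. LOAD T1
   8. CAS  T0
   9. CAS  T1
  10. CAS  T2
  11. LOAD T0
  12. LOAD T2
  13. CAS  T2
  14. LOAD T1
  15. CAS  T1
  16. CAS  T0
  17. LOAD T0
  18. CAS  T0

Run B:
#1 T0 reads 1
#2 T0 CAS(1→2) writes; counter now 2
#3 T2 reads 2
#4 T0 reads 2
#5 T1 reads 2
#6 T0 CAS(2→3) writes; counter now 3
#7 T0 reads 3
#8 T0 CAS(3→4) writes; counter now 4
#9 T2 CAS(2→3) fails; counter now 4
#10 T1 CAS(2→3) fails; counter now 4
#11 T1 reads 4
#12 T1 CAS(4→5) writes; counter now 5
#13 T1 reads 5
#14 T2 reads 5
#15 T1 CAS(5→6) writes; counter now 6
#16 T2 CAS(5→6) fails; counter now 6
#17 T2 reads 6
#18 T2 CAS(6→7) writes; counter now 7

B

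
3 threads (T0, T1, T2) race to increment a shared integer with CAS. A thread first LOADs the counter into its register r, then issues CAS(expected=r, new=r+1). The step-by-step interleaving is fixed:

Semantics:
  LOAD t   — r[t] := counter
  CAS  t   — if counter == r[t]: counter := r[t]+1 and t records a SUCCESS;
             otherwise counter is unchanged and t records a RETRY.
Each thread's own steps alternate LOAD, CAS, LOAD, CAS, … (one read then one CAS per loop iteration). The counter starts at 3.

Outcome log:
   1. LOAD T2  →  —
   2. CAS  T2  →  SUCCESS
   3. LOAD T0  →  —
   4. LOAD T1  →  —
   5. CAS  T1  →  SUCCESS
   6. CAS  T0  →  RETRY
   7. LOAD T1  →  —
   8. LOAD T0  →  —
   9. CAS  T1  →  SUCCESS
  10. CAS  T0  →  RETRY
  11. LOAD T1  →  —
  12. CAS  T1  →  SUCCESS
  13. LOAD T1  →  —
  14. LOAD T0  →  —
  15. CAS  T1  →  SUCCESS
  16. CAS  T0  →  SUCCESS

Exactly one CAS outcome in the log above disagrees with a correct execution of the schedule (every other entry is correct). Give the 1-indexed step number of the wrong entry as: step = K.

Re-executing:
   1) LOAD T2:  M=3  r_T2=3
   2) CAS  T2:  M=4  r_T2=3 ✓
   3) LOAD T0:  M=4  r_T0=4
   4) LOAD T1:  M=4  r_T1=4
   5) CAS  T1:  M=5  r_T1=4 ✓
   6) CAS  T0:  M=5  r_T0=4 ✗
   7) LOAD T1:  M=5  r_T1=5
   8) LOAD T0:  M=5  r_T0=5
   9) CAS  T1:  M=6  r_T1=5 ✓
  10) CAS  T0:  M=6  r_T0=5 ✗
  11) LOAD T1:  M=6  r_T1=6
  12) CAS  T1:  M=7  r_T1=6 ✓
  13) LOAD T1:  M=7  r_T1=7
  14) LOAD T0:  M=7  r_T0=7
  15) CAS  T1:  M=8  r_T1=7 ✓
  16) CAS  T0:  M=8  r_T0=7 ✗
Log disagrees first at step 16.

step = 16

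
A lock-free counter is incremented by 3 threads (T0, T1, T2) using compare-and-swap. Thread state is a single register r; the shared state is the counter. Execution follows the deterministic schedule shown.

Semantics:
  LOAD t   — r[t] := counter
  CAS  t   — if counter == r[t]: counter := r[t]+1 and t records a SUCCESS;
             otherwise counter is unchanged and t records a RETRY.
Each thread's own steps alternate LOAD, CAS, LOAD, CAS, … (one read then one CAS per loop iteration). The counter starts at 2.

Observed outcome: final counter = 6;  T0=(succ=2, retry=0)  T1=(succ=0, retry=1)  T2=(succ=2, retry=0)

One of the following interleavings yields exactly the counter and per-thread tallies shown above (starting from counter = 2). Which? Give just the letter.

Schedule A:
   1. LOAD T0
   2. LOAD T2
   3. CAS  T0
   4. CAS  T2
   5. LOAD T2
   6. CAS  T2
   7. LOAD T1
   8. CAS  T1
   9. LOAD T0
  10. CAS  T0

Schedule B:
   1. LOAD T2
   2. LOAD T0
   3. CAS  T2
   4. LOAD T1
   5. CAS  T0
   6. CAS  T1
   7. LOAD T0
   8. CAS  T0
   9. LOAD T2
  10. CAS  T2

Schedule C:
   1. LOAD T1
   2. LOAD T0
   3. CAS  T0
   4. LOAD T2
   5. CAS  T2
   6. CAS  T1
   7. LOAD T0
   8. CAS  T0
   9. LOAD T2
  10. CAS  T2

Run C:
1. LOAD T1 → mem=2 r[T1]=2 [LOAD]
2. LOAD T0 → mem=2 r[T0]=2 [LOAD]
3. CAS T0 → mem=3 r[T0]=2 [OK]
4. LOAD T2 → mem=3 r[T2]=3 [LOAD]
5. CAS T2 → mem=4 r[T2]=3 [OK]
6. CAS T1 → mem=4 r[T1]=2 [RETRY]
7. LOAD T0 → mem=4 r[T0]=4 [LOAD]
8. CAS T0 → mem=5 r[T0]=4 [OK]
9. LOAD T2 → mem=5 r[T2]=5 [LOAD]
10. CAS T2 → mem=6 r[T2]=5 [OK]

C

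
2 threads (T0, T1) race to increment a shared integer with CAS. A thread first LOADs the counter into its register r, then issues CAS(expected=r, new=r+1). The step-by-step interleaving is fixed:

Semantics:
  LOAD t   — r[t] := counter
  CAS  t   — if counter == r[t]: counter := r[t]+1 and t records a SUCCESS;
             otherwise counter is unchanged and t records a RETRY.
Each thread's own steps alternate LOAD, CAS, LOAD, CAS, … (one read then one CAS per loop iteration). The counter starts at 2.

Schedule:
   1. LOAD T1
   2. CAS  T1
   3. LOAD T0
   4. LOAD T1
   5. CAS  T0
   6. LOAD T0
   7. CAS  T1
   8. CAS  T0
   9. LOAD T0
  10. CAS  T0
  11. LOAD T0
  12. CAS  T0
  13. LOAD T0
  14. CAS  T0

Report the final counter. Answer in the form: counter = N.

counter = 8

#1 T1 reads 2
#2 T1 CAS(2→3) writes; counter now 3
#3 T0 reads 3
#4 T1 reads 3
#5 T0 CAS(3→4) writes; counter now 4
#6 T0 reads 4
#7 T1 CAS(3→4) fails; counter now 4
#8 T0 CAS(4→5) writes; counter now 5
#9 T0 reads 5
#10 T0 CAS(5→6) writes; counter now 6
#11 T0 reads 6
#12 T0 CAS(6→7) writes; counter now 7
#13 T0 reads 7
#14 T0 CAS(7→8) writes; counter now 8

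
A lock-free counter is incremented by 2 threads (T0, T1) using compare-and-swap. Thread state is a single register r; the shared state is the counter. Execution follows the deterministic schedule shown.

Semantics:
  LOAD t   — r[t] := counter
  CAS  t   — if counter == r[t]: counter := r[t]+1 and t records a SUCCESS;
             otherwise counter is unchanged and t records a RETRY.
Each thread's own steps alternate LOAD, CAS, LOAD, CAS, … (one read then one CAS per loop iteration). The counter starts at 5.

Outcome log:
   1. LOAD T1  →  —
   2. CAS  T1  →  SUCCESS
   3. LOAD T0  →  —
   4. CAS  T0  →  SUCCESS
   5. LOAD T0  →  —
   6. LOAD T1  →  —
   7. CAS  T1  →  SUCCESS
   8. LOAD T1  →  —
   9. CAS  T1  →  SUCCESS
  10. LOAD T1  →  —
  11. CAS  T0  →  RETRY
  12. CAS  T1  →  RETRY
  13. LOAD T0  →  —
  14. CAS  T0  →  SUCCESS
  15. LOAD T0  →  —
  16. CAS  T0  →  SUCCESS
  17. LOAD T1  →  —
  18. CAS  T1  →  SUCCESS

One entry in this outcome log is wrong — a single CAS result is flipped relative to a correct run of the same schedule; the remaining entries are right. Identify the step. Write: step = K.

Correct run:
T1 LOAD — after: cnt=5, r=5 — load
T1 CAS — after: cnt=6, r=5 — ok
T0 LOAD — after: cnt=6, r=6 — load
T0 CAS — after: cnt=7, r=6 — ok
T0 LOAD — after: cnt=7, r=7 — load
T1 LOAD — after: cnt=7, r=7 — load
T1 CAS — after: cnt=8, r=7 — ok
T1 LOAD — after: cnt=8, r=8 — load
T1 CAS — after: cnt=9, r=8 — ok
T1 LOAD — after: cnt=9, r=9 — load
T0 CAS — after: cnt=9, r=7 — retry
T1 CAS — after: cnt=10, r=9 — ok
T0 LOAD — after: cnt=10, r=10 — load
T0 CAS — after: cnt=11, r=10 — ok
T0 LOAD — after: cnt=11, r=11 — load
T0 CAS — after: cnt=12, r=11 — ok
T1 LOAD — after: cnt=12, r=12 — load
T1 CAS — after: cnt=13, r=12 — ok
Mismatch at 12.

step = 12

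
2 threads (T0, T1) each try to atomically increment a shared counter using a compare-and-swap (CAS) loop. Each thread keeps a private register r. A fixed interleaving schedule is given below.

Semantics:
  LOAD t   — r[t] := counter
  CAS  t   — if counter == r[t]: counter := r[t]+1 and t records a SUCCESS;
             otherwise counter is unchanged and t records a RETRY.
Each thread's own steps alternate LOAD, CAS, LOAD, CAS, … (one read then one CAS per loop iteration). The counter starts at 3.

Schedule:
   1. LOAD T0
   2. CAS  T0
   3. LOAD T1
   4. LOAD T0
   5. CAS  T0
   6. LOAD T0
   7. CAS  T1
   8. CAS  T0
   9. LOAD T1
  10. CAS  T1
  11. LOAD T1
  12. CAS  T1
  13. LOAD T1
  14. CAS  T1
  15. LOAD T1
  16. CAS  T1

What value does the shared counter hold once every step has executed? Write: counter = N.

[1] T0.load  rd  (counter 3, T0.r 3)
[2] T0.cas  hit  (counter 4, T0.r 3)
[3] T1.load  rd  (counter 4, T1.r 4)
[4] T0.load  rd  (counter 4, T0.r 4)
[5] T0.cas  hit  (counter 5, T0.r 4)
[6] T0.load  rd  (counter 5, T0.r 5)
[7] T1.cas  miss  (counter 5, T1.r 4)
[8] T0.cas  hit  (counter 6, T0.r 5)
[9] T1.load  rd  (counter 6, T1.r 6)
[10] T1.cas  hit  (counter 7, T1.r 6)
[11] T1.load  rd  (counter 7, T1.r 7)
[12] T1.cas  hit  (counter 8, T1.r 7)
[13] T1.load  rd  (counter 8, T1.r 8)
[14] T1.cas  hit  (counter 9, T1.r 8)
[15] T1.load  rd  (counter 9, T1.r 9)
[16] T1.cas  hit  (counter 10, T1.r 9)

counter = 10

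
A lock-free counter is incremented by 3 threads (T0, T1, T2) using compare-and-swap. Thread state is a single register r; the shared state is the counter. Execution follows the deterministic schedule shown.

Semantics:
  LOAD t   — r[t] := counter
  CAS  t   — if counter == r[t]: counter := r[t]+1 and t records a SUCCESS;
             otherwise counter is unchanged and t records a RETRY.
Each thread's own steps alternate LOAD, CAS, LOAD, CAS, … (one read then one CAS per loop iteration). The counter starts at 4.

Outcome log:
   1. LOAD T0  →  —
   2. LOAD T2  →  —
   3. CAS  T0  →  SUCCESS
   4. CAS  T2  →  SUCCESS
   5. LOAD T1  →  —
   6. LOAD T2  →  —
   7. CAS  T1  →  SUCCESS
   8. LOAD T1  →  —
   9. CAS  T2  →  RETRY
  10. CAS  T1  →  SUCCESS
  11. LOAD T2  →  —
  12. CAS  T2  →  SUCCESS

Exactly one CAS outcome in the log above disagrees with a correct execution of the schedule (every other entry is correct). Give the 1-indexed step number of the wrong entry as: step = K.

step = 4

Reference trace:
T0 LOAD — after: cnt=4, r=4 — load
T2 LOAD — after: cnt=4, r=4 — load
T0 CAS — after: cnt=5, r=4 — ok
T2 CAS — after: cnt=5, r=4 — retry
T1 LOAD — after: cnt=5, r=5 — load
T2 LOAD — after: cnt=5, r=5 — load
T1 CAS — after: cnt=6, r=5 — ok
T1 LOAD — after: cnt=6, r=6 — load
T2 CAS — after: cnt=6, r=5 — retry
T1 CAS — after: cnt=7, r=6 — ok
T2 LOAD — after: cnt=7, r=7 — load
T2 CAS — after: cnt=8, r=7 — ok
Log disagrees first at step 4.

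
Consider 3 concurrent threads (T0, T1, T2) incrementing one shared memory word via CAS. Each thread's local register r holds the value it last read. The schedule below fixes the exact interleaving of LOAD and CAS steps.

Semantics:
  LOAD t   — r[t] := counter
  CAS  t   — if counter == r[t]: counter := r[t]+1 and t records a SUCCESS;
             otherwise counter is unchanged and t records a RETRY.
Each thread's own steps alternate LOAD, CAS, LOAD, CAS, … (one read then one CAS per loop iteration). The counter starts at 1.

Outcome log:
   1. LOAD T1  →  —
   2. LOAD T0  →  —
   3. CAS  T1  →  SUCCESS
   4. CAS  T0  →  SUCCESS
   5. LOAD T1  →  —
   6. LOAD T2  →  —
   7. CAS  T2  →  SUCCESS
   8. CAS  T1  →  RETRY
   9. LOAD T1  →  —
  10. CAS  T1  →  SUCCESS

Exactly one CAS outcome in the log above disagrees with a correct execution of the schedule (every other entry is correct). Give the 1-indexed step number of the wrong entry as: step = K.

step = 4

Re-executing:
1. LOAD T1 → mem=1 r[T1]=1 [LOAD]
2. LOAD T0 → mem=1 r[T0]=1 [LOAD]
3. CAS T1 → mem=2 r[T1]=1 [OK]
4. CAS T0 → mem=2 r[T0]=1 [RETRY]
5. LOAD T1 → mem=2 r[T1]=2 [LOAD]
6. LOAD T2 → mem=2 r[T2]=2 [LOAD]
7. CAS T2 → mem=3 r[T2]=2 [OK]
8. CAS T1 → mem=3 r[T1]=2 [RETRY]
9. LOAD T1 → mem=3 r[T1]=3 [LOAD]
10. CAS T1 → mem=4 r[T1]=3 [OK]
Mismatch at 4.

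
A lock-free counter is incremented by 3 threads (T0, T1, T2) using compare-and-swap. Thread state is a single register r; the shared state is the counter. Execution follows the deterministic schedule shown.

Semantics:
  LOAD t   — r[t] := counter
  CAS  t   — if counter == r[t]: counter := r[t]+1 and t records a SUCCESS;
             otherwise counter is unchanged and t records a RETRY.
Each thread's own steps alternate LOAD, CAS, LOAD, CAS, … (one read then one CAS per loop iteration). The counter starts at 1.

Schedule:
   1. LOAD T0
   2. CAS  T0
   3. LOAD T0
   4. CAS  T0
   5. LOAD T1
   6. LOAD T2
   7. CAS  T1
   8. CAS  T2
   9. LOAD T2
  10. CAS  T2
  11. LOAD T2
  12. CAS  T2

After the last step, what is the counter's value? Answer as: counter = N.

counter = 6

T0 LOAD — after: cnt=1, r=1 — load
T0 CAS — after: cnt=2, r=1 — ok
T0 LOAD — after: cnt=2, r=2 — load
T0 CAS — after: cnt=3, r=2 — ok
T1 LOAD — after: cnt=3, r=3 — load
T2 LOAD — after: cnt=3, r=3 — load
T1 CAS — after: cnt=4, r=3 — ok
T2 CAS — after: cnt=4, r=3 — retry
T2 LOAD — after: cnt=4, r=4 — load
T2 CAS — after: cnt=5, r=4 — ok
T2 LOAD — after: cnt=5, r=5 — load
T2 CAS — after: cnt=6, r=5 — ok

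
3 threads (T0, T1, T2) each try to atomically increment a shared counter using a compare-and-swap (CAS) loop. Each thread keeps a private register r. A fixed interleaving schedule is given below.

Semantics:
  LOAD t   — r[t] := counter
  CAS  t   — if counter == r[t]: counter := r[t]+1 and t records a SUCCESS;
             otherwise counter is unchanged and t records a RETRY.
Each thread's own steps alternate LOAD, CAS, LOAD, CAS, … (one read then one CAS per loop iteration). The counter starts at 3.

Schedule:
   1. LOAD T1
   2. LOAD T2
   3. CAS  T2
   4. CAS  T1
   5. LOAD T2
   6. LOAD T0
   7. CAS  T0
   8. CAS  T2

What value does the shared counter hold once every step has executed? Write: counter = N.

[1] T1.load  rd  (counter 3, T1.r 3)
[2] T2.load  rd  (counter 3, T2.r 3)
[3] T2.cas  hit  (counter 4, T2.r 3)
[4] T1.cas  miss  (counter 4, T1.r 3)
[5] T2.load  rd  (counter 4, T2.r 4)
[6] T0.load  rd  (counter 4, T0.r 4)
[7] T0.cas  hit  (counter 5, T0.r 4)
[8] T2.cas  miss  (counter 5, T2.r 4)

counter = 5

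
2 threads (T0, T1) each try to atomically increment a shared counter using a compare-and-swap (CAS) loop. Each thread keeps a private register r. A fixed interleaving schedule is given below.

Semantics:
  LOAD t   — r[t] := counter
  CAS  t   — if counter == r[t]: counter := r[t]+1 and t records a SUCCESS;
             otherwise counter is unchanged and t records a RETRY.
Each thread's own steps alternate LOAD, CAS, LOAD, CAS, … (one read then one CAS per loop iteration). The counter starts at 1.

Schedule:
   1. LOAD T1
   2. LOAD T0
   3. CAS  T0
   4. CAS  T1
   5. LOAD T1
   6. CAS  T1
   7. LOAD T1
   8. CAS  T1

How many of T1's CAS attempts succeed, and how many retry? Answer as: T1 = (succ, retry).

T1 = (2, 1)

1. LOAD T1 → mem=1 r[T1]=1 [LOAD]
2. LOAD T0 → mem=1 r[T0]=1 [LOAD]
3. CAS T0 → mem=2 r[T0]=1 [OK]
4. CAS T1 → mem=2 r[T1]=1 [RETRY]
5. LOAD T1 → mem=2 r[T1]=2 [LOAD]
6. CAS T1 → mem=3 r[T1]=2 [OK]
7. LOAD T1 → mem=3 r[T1]=3 [LOAD]
8. CAS T1 → mem=4 r[T1]=3 [OK]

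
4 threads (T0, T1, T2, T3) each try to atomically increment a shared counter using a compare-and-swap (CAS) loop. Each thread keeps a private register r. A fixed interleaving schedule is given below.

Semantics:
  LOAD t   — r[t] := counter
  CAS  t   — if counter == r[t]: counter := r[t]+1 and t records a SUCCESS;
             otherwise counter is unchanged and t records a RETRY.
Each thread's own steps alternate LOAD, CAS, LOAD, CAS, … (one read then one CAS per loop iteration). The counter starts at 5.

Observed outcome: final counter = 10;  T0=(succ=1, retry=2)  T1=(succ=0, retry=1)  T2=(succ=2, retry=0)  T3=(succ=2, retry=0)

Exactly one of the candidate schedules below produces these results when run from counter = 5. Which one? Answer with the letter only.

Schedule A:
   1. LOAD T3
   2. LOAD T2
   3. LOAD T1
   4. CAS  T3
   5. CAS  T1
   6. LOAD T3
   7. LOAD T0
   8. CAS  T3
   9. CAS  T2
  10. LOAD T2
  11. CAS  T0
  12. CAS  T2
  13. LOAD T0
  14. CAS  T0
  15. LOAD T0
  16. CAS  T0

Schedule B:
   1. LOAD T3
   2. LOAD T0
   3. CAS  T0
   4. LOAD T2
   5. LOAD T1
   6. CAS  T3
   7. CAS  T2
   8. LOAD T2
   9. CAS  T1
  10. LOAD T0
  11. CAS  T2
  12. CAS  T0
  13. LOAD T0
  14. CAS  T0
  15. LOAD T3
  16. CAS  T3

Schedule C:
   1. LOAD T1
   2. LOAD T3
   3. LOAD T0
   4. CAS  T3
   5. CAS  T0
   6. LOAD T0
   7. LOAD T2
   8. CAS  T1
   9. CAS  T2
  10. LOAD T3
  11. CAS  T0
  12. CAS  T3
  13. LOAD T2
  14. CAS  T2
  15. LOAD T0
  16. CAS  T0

Simulating candidate C:
1. LOAD T1 → mem=5 r[T1]=5 [LOAD]
2. LOAD T3 → mem=5 r[T3]=5 [LOAD]
3. LOAD T0 → mem=5 r[T0]=5 [LOAD]
4. CAS T3 → mem=6 r[T3]=5 [OK]
5. CAS T0 → mem=6 r[T0]=5 [RETRY]
6. LOAD T0 → mem=6 r[T0]=6 [LOAD]
7. LOAD T2 → mem=6 r[T2]=6 [LOAD]
8. CAS T1 → mem=6 r[T1]=5 [RETRY]
9. CAS T2 → mem=7 r[T2]=6 [OK]
10. LOAD T3 → mem=7 r[T3]=7 [LOAD]
11. CAS T0 → mem=7 r[T0]=6 [RETRY]
12. CAS T3 → mem=8 r[T3]=7 [OK]
13. LOAD T2 → mem=8 r[T2]=8 [LOAD]
14. CAS T2 → mem=9 r[T2]=8 [OK]
15. LOAD T0 → mem=9 r[T0]=9 [LOAD]
16. CAS T0 → mem=10 r[T0]=9 [OK]

C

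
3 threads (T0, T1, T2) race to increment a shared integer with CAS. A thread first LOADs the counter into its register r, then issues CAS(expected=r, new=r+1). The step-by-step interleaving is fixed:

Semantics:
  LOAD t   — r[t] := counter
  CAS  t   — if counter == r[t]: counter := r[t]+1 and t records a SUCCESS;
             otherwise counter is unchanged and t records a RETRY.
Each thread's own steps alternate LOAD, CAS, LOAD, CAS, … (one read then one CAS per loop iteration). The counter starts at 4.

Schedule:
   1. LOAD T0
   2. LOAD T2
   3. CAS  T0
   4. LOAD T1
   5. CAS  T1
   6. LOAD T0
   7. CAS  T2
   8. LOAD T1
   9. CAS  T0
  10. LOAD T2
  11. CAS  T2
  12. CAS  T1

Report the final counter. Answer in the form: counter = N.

counter = 8

   1) LOAD T0:  M=4  r_T0=4
   2) LOAD T2:  M=4  r_T2=4
   3) CAS  T0:  M=5  r_T0=4 ✓
   4) LOAD T1:  M=5  r_T1=5
   5) CAS  T1:  M=6  r_T1=5 ✓
   6) LOAD T0:  M=6  r_T0=6
   7) CAS  T2:  M=6  r_T2=4 ✗
   8) LOAD T1:  M=6  r_T1=6
   9) CAS  T0:  M=7  r_T0=6 ✓
  10) LOAD T2:  M=7  r_T2=7
  11) CAS  T2:  M=8  r_T2=7 ✓
  12) CAS  T1:  M=8  r_T1=6 ✗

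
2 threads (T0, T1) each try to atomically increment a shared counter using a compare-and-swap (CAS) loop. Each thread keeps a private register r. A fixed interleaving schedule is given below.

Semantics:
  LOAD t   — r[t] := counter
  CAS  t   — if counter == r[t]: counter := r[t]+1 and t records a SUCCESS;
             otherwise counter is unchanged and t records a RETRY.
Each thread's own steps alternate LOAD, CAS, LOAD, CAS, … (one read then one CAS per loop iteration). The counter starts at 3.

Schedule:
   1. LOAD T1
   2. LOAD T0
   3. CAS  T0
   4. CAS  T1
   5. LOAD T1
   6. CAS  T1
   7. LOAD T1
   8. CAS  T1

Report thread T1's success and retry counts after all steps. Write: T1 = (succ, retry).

T1 = (2, 1)

#1 T1 reads 3
#2 T0 reads 3
#3 T0 CAS(3→4) writes; counter now 4
#4 T1 CAS(3→4) fails; counter now 4
#5 T1 reads 4
#6 T1 CAS(4→5) writes; counter now 5
#7 T1 reads 5
#8 T1 CAS(5→6) writes; counter now 6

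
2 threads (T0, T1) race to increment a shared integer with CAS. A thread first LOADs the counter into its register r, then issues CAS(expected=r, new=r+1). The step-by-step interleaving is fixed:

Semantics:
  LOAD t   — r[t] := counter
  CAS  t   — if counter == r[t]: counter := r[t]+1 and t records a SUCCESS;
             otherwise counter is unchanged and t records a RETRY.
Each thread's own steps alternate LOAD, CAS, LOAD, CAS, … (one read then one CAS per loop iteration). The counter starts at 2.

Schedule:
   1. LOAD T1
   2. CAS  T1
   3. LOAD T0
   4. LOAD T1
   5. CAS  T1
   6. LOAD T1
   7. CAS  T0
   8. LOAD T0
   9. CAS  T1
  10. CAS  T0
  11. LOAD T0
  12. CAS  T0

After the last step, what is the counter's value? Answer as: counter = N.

T1 LOAD — after: cnt=2, r=2 — load
T1 CAS — after: cnt=3, r=2 — ok
T0 LOAD — after: cnt=3, r=3 — load
T1 LOAD — after: cnt=3, r=3 — load
T1 CAS — after: cnt=4, r=3 — ok
T1 LOAD — after: cnt=4, r=4 — load
T0 CAS — after: cnt=4, r=3 — retry
T0 LOAD — after: cnt=4, r=4 — load
T1 CAS — after: cnt=5, r=4 — ok
T0 CAS — after: cnt=5, r=4 — retry
T0 LOAD — after: cnt=5, r=5 — load
T0 CAS — after: cnt=6, r=5 — ok

counter = 6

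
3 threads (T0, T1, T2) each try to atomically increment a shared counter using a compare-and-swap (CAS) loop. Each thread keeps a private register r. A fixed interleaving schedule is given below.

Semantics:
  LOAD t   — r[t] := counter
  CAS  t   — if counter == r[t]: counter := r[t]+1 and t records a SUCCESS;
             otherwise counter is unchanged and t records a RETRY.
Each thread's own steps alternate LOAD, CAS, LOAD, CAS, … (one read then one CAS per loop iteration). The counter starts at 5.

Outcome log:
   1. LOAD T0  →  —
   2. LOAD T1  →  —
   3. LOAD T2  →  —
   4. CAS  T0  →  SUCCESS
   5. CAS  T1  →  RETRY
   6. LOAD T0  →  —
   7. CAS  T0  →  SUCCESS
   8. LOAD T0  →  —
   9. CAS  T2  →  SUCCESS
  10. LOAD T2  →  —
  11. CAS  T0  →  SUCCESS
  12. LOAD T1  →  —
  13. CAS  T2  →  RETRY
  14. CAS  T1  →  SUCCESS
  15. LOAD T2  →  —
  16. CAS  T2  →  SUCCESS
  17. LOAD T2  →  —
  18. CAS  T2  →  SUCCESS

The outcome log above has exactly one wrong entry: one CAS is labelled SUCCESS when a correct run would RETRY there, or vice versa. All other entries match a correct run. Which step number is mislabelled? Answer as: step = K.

step = 9

Reference trace:
step 1: T0 LOAD ⇒ load; ctr=5 reg=5
step 2: T1 LOAD ⇒ load; ctr=5 reg=5
step 3: T2 LOAD ⇒ load; ctr=5 reg=5
step 4: T0 CAS ⇒ ok; ctr=6 reg=5
step 5: T1 CAS ⇒ retry; ctr=6 reg=5
step 6: T0 LOAD ⇒ load; ctr=6 reg=6
step 7: T0 CAS ⇒ ok; ctr=7 reg=6
step 8: T0 LOAD ⇒ load; ctr=7 reg=7
step 9: T2 CAS ⇒ retry; ctr=7 reg=5
step 10: T2 LOAD ⇒ load; ctr=7 reg=7
step 11: T0 CAS ⇒ ok; ctr=8 reg=7
step 12: T1 LOAD ⇒ load; ctr=8 reg=8
step 13: T2 CAS ⇒ retry; ctr=8 reg=7
step 14: T1 CAS ⇒ ok; ctr=9 reg=8
step 15: T2 LOAD ⇒ load; ctr=9 reg=9
step 16: T2 CAS ⇒ ok; ctr=10 reg=9
step 17: T2 LOAD ⇒ load; ctr=10 reg=10
step 18: T2 CAS ⇒ ok; ctr=11 reg=10
Mismatch at 9.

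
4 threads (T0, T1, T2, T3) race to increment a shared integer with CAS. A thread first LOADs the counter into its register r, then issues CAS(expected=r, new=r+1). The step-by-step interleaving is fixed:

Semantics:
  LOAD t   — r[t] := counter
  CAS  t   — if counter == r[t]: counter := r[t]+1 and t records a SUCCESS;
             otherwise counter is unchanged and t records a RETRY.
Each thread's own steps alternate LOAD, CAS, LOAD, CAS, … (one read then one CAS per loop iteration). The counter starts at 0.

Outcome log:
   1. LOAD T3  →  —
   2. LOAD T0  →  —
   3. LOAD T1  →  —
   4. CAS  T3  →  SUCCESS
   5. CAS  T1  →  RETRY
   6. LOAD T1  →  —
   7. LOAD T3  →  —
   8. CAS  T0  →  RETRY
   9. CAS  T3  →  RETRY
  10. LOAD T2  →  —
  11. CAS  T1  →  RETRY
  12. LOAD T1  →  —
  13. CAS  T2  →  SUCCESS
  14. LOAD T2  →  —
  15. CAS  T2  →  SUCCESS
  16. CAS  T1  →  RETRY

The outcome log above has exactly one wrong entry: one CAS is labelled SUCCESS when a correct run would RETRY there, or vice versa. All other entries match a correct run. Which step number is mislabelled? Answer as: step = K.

step = 9

Re-executing:
step 1: T3 LOAD ⇒ load; ctr=0 reg=0
step 2: T0 LOAD ⇒ load; ctr=0 reg=0
step 3: T1 LOAD ⇒ load; ctr=0 reg=0
step 4: T3 CAS ⇒ ok; ctr=1 reg=0
step 5: T1 CAS ⇒ retry; ctr=1 reg=0
step 6: T1 LOAD ⇒ load; ctr=1 reg=1
step 7: T3 LOAD ⇒ load; ctr=1 reg=1
step 8: T0 CAS ⇒ retry; ctr=1 reg=0
step 9: T3 CAS ⇒ ok; ctr=2 reg=1
step 10: T2 LOAD ⇒ load; ctr=2 reg=2
step 11: T1 CAS ⇒ retry; ctr=2 reg=1
step 12: T1 LOAD ⇒ load; ctr=2 reg=2
step 13: T2 CAS ⇒ ok; ctr=3 reg=2
step 14: T2 LOAD ⇒ load; ctr=3 reg=3
step 15: T2 CAS ⇒ ok; ctr=4 reg=3
step 16: T1 CAS ⇒ retry; ctr=4 reg=2
Log disagrees first at step 9.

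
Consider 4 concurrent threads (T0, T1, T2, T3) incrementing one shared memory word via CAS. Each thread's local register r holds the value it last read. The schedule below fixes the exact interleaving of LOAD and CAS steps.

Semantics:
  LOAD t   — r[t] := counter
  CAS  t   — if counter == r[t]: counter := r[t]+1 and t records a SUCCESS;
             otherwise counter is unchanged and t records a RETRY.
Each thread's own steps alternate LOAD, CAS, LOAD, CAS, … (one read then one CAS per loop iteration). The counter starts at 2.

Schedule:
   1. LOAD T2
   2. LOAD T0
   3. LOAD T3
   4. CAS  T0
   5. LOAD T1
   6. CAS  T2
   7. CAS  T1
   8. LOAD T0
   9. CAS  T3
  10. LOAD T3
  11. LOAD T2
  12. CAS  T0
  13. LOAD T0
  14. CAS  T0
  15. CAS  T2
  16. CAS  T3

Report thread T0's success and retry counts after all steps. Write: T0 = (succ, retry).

   1) LOAD T2:  M=2  r_T2=2
   2) LOAD T0:  M=2  r_T0=2
   3) LOAD T3:  M=2  r_T3=2
   4) CAS  T0:  M=3  r_T0=2 ✓
   5) LOAD T1:  M=3  r_T1=3
   6) CAS  T2:  M=3  r_T2=2 ✗
   7) CAS  T1:  M=4  r_T1=3 ✓
   8) LOAD T0:  M=4  r_T0=4
   9) CAS  T3:  M=4  r_T3=2 ✗
  10) LOAD T3:  M=4  r_T3=4
  11) LOAD T2:  M=4  r_T2=4
  12) CAS  T0:  M=5  r_T0=4 ✓
  13) LOAD T0:  M=5  r_T0=5
  14) CAS  T0:  M=6  r_T0=5 ✓
  15) CAS  T2:  M=6  r_T2=4 ✗
  16) CAS  T3:  M=6  r_T3=4 ✗

T0 = (3, 0)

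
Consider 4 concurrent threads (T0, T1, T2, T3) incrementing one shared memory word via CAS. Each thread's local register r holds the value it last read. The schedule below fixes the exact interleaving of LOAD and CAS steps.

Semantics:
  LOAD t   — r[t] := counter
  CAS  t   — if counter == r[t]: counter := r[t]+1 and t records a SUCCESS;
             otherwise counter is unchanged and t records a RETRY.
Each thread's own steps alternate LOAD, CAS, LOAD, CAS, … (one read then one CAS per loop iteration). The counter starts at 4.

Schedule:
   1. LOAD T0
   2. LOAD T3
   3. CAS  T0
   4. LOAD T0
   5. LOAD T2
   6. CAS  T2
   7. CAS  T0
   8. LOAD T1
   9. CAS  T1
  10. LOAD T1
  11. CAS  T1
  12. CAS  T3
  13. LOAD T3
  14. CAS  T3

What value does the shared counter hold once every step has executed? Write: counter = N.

counter = 9

[1] T0.load  rd  (counter 4, T0.r 4)
[2] T3.load  rd  (counter 4, T3.r 4)
[3] T0.cas  hit  (counter 5, T0.r 4)
[4] T0.load  rd  (counter 5, T0.r 5)
[5] T2.load  rd  (counter 5, T2.r 5)
[6] T2.cas  hit  (counter 6, T2.r 5)
[7] T0.cas  miss  (counter 6, T0.r 5)
[8] T1.load  rd  (counter 6, T1.r 6)
[9] T1.cas  hit  (counter 7, T1.r 6)
[10] T1.load  rd  (counter 7, T1.r 7)
[11] T1.cas  hit  (counter 8, T1.r 7)
[12] T3.cas  miss  (counter 8, T3.r 4)
[13] T3.load  rd  (counter 8, T3.r 8)
[14] T3.cas  hit  (counter 9, T3.r 8)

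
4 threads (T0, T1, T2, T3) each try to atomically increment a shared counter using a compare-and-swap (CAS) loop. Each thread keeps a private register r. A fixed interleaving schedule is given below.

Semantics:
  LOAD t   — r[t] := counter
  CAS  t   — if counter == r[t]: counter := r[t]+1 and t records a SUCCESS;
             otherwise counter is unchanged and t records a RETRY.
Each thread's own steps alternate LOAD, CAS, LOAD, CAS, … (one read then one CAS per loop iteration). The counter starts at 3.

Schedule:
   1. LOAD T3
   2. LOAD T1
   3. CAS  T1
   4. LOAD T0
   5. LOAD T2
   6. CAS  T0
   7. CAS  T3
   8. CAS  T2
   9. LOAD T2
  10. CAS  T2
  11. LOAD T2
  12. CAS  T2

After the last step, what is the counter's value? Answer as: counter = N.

[1] T3.load  rd  (counter 3, T3.r 3)
[2] T1.load  rd  (counter 3, T1.r 3)
[3] T1.cas  hit  (counter 4, T1.r 3)
[4] T0.load  rd  (counter 4, T0.r 4)
[5] T2.load  rd  (counter 4, T2.r 4)
[6] T0.cas  hit  (counter 5, T0.r 4)
[7] T3.cas  miss  (counter 5, T3.r 3)
[8] T2.cas  miss  (counter 5, T2.r 4)
[9] T2.load  rd  (counter 5, T2.r 5)
[10] T2.cas  hit  (counter 6, T2.r 5)
[11] T2.load  rd  (counter 6, T2.r 6)
[12] T2.cas  hit  (counter 7, T2.r 6)

counter = 7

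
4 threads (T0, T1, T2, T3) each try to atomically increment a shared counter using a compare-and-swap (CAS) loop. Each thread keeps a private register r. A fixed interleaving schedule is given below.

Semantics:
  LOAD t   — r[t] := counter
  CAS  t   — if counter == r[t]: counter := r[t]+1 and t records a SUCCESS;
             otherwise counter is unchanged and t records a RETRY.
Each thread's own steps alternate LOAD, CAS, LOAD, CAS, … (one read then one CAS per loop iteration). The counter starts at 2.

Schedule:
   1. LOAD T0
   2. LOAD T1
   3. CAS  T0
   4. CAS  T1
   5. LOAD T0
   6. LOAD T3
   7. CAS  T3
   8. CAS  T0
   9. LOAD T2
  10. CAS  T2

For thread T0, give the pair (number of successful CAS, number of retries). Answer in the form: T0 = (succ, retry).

step 1: T0 LOAD ⇒ load; ctr=2 reg=2
step 2: T1 LOAD ⇒ load; ctr=2 reg=2
step 3: T0 CAS ⇒ ok; ctr=3 reg=2
step 4: T1 CAS ⇒ retry; ctr=3 reg=2
step 5: T0 LOAD ⇒ load; ctr=3 reg=3
step 6: T3 LOAD ⇒ load; ctr=3 reg=3
step 7: T3 CAS ⇒ ok; ctr=4 reg=3
step 8: T0 CAS ⇒ retry; ctr=4 reg=3
step 9: T2 LOAD ⇒ load; ctr=4 reg=4
step 10: T2 CAS ⇒ ok; ctr=5 reg=4

T0 = (1, 1)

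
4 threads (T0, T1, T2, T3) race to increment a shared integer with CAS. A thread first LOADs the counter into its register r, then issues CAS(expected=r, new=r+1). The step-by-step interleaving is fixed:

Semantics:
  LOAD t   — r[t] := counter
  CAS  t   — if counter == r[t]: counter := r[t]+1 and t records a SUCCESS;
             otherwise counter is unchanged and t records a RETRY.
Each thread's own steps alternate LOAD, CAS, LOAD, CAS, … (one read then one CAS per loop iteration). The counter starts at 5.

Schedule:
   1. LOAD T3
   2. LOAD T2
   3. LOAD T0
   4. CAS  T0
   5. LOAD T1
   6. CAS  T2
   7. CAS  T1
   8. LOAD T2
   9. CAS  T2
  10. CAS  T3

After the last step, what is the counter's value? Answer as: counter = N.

1. LOAD T3 → mem=5 r[T3]=5 [LOAD]
2. LOAD T2 → mem=5 r[T2]=5 [LOAD]
3. LOAD T0 → mem=5 r[T0]=5 [LOAD]
4. CAS T0 → mem=6 r[T0]=5 [OK]
5. LOAD T1 → mem=6 r[T1]=6 [LOAD]
6. CAS T2 → mem=6 r[T2]=5 [RETRY]
7. CAS T1 → mem=7 r[T1]=6 [OK]
8. LOAD T2 → mem=7 r[T2]=7 [LOAD]
9. CAS T2 → mem=8 r[T2]=7 [OK]
10. CAS T3 → mem=8 r[T3]=5 [RETRY]

counter = 8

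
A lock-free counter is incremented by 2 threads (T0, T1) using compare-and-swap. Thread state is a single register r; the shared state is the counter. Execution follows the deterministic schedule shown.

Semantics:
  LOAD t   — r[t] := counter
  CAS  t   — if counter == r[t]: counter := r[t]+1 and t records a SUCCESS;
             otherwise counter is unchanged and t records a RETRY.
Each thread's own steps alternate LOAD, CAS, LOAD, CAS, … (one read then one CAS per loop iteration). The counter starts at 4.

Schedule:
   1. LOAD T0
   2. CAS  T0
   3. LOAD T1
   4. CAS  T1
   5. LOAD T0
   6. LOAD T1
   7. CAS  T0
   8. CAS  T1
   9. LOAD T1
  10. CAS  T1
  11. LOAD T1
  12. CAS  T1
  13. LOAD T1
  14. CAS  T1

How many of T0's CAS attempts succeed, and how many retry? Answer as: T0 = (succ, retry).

#1 T0 reads 4
#2 T0 CAS(4→5) writes; counter now 5
#3 T1 reads 5
#4 T1 CAS(5→6) writes; counter now 6
#5 T0 reads 6
#6 T1 reads 6
#7 T0 CAS(6→7) writes; counter now 7
#8 T1 CAS(6→7) fails; counter now 7
#9 T1 reads 7
#10 T1 CAS(7→8) writes; counter now 8
#11 T1 reads 8
#12 T1 CAS(8→9) writes; counter now 9
#13 T1 reads 9
#14 T1 CAS(9→10) writes; counter now 10

T0 = (2, 0)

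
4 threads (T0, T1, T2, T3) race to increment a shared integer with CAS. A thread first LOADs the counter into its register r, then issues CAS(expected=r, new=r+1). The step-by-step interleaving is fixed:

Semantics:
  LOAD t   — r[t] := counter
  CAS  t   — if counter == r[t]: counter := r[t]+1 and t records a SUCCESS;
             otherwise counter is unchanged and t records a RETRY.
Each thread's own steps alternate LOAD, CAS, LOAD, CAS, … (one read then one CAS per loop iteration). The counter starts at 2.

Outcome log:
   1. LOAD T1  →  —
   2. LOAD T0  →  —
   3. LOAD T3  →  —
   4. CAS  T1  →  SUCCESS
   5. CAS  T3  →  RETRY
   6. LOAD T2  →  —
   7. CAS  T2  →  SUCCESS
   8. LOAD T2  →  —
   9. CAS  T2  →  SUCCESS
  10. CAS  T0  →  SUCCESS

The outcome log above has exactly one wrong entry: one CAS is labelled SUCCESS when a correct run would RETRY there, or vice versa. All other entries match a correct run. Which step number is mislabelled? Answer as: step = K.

step = 10

Re-executing:
#1 T1 reads 2
#2 T0 reads 2
#3 T3 reads 2
#4 T1 CAS(2→3) writes; counter now 3
#5 T3 CAS(2→3) fails; counter now 3
#6 T2 reads 3
#7 T2 CAS(3→4) writes; counter now 4
#8 T2 reads 4
#9 T2 CAS(4→5) writes; counter now 5
#10 T0 CAS(2→3) fails; counter now 5
Flip is step 10.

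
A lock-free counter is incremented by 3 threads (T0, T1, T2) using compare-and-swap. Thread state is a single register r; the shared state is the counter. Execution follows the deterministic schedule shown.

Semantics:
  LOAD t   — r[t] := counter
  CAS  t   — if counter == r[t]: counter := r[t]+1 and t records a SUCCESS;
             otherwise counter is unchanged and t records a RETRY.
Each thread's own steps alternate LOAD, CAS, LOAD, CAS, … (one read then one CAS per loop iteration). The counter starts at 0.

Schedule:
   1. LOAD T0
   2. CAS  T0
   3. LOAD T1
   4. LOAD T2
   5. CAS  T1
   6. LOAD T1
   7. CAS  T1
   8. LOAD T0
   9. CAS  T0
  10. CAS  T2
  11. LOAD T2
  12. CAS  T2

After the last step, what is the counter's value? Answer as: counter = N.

1. LOAD T0 → mem=0 r[T0]=0 [LOAD]
2. CAS T0 → mem=1 r[T0]=0 [OK]
3. LOAD T1 → mem=1 r[T1]=1 [LOAD]
4. LOAD T2 → mem=1 r[T2]=1 [LOAD]
5. CAS T1 → mem=2 r[T1]=1 [OK]
6. LOAD T1 → mem=2 r[T1]=2 [LOAD]
7. CAS T1 → mem=3 r[T1]=2 [OK]
8. LOAD T0 → mem=3 r[T0]=3 [LOAD]
9. CAS T0 → mem=4 r[T0]=3 [OK]
10. CAS T2 → mem=4 r[T2]=1 [RETRY]
11. LOAD T2 → mem=4 r[T2]=4 [LOAD]
12. CAS T2 → mem=5 r[T2]=4 [OK]

counter = 5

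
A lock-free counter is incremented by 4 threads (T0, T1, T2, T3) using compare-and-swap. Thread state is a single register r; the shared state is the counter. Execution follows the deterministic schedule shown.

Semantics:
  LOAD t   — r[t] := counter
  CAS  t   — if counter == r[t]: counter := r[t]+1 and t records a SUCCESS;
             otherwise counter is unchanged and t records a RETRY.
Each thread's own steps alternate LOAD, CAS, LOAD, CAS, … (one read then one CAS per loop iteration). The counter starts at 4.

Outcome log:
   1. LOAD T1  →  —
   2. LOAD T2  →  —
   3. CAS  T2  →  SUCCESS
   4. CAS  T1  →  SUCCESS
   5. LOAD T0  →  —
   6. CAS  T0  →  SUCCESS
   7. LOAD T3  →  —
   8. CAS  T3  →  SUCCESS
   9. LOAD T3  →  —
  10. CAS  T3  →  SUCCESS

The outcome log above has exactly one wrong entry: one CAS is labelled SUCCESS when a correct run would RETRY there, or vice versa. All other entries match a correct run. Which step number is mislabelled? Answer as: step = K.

Correct run:
   1) LOAD T1:  M=4  r_T1=4
   2) LOAD T2:  M=4  r_T2=4
   3) CAS  T2:  M=5  r_T2=4 ✓
   4) CAS  T1:  M=5  r_T1=4 ✗
   5) LOAD T0:  M=5  r_T0=5
   6) CAS  T0:  M=6  r_T0=5 ✓
   7) LOAD T3:  M=6  r_T3=6
   8) CAS  T3:  M=7  r_T3=6 ✓
   9) LOAD T3:  M=7  r_T3=7
  10) CAS  T3:  M=8  r_T3=7 ✓
Mismatch at 4.

step = 4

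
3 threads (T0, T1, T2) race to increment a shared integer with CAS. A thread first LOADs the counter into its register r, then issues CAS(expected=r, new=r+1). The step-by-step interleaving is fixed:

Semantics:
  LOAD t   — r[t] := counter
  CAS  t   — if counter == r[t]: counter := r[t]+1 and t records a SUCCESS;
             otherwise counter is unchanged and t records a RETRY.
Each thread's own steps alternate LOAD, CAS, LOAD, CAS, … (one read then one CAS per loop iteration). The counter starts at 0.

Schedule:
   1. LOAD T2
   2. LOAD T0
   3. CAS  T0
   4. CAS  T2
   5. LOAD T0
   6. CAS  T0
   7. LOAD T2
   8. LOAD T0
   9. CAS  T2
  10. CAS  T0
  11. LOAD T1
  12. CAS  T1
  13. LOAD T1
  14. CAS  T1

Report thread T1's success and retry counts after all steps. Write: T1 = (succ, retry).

T2 LOAD — after: cnt=0, r=0 — load
T0 LOAD — after: cnt=0, r=0 — load
T0 CAS — after: cnt=1, r=0 — ok
T2 CAS — after: cnt=1, r=0 — retry
T0 LOAD — after: cnt=1, r=1 — load
T0 CAS — after: cnt=2, r=1 — ok
T2 LOAD — after: cnt=2, r=2 — load
T0 LOAD — after: cnt=2, r=2 — load
T2 CAS — after: cnt=3, r=2 — ok
T0 CAS — after: cnt=3, r=2 — retry
T1 LOAD — after: cnt=3, r=3 — load
T1 CAS — after: cnt=4, r=3 — ok
T1 LOAD — after: cnt=4, r=4 — load
T1 CAS — after: cnt=5, r=4 — ok

T1 = (2, 0)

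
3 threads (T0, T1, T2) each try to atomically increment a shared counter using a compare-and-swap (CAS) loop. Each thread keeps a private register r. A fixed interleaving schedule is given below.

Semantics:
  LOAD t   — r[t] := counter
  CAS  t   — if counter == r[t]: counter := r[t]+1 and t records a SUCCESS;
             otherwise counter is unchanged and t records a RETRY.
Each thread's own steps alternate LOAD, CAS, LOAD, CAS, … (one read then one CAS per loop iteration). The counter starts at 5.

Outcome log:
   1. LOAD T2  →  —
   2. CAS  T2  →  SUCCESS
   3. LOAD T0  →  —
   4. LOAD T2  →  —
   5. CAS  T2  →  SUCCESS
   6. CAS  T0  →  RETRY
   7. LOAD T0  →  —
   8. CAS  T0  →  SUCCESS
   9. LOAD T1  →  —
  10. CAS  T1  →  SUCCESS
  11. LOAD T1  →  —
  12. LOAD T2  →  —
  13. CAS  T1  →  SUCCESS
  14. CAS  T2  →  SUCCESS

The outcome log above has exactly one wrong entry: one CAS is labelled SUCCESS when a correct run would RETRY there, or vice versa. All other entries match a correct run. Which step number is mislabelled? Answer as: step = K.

step = 14

Re-executing:
[1] T2.load  rd  (counter 5, T2.r 5)
[2] T2.cas  hit  (counter 6, T2.r 5)
[3] T0.load  rd  (counter 6, T0.r 6)
[4] T2.load  rd  (counter 6, T2.r 6)
[5] T2.cas  hit  (counter 7, T2.r 6)
[6] T0.cas  miss  (counter 7, T0.r 6)
[7] T0.load  rd  (counter 7, T0.r 7)
[8] T0.cas  hit  (counter 8, T0.r 7)
[9] T1.load  rd  (counter 8, T1.r 8)
[10] T1.cas  hit  (counter 9, T1.r 8)
[11] T1.load  rd  (counter 9, T1.r 9)
[12] T2.load  rd  (counter 9, T2.r 9)
[13] T1.cas  hit  (counter 10, T1.r 9)
[14] T2.cas  miss  (counter 10, T2.r 9)
Log disagrees first at step 14.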